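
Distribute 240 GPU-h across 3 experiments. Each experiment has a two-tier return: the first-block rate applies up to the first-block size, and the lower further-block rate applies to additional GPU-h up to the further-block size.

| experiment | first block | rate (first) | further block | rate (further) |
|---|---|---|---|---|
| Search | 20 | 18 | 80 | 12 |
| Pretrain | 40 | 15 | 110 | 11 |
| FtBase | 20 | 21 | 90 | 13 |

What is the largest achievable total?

3390

Treat each block as its own option and order by rate: FtBase/first 21 > Search/first 18 > Pretrain/first 15 > FtBase/second 13 > Search/second 12 > Pretrain/second 11.
FtBase/first (21): +20 — 220 left.
Search first at 18: fill all 20 — 200 left.
Fill Pretrain first block (40 at 15) — 160 left.
FtBase/second (13): +90 — 70 left.
Search/second: +70 of 80 at 12; pool empty.
Total = 21×20 + 18×20 + 15×40 + 13×90 + 12×70 = 3390.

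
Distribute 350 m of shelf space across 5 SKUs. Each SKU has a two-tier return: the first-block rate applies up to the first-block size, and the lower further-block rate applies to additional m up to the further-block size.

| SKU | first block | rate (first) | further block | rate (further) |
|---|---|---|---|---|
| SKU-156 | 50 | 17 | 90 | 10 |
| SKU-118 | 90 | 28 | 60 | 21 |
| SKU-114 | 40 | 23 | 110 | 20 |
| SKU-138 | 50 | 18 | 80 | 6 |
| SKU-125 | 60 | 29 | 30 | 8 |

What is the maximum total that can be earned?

Treat each block as its own option and order by rate: SKU-125/first 29 > SKU-118/first 28 > SKU-114/first 23 > SKU-118/second 21 > SKU-114/second 20 > SKU-138/first 18 > SKU-156/first 17 > SKU-156/second 10 > SKU-125/second 8 > SKU-138/second 6.
SKU-125 first at 29: fill all 60 → 290 left.
SKU-118/first (28): +90 → 200 left.
SKU-114/first (23): +40 → 160 left.
SKU-118/second (21): +60 → 100 left.
SKU-114/second: +100 of 110 at 20; pool empty.
Total = 29×60 + 28×90 + 23×40 + 21×60 + 20×100 = 8440.

8440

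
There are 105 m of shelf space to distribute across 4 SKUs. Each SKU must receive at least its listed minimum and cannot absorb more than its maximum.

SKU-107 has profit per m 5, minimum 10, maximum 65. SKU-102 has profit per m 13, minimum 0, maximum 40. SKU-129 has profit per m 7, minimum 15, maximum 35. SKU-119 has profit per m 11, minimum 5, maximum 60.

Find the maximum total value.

Meeting every minimum uses 10+0+15+5 = 30 m, leaving 75.
Rank by profit per m: SKU-102 13 > SKU-119 11 > SKU-129 7 > SKU-107 5.
SKU-102: +40 to 40 (cap) — 35 left.
SKU-119: +35 (room for 55) → 40. Pool exhausted.
Total = 5×10 + 13×40 + 7×15 + 11×40 = 1115.

1115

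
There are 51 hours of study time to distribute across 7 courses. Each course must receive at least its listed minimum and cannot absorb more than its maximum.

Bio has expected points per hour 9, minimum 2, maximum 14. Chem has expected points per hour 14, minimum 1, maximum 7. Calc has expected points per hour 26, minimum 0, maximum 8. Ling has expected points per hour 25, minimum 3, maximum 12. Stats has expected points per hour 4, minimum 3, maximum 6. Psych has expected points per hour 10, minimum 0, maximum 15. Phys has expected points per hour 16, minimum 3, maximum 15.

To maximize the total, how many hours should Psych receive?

4

Meeting every minimum uses 2+1+0+3+3+0+3 = 12 hours, leaving 39.
Rank by expected points per hour: Calc 26 > Ling 25 > Phys 16 > Chem 14 > Psych 10 > Bio 9 > Stats 4.
Give Calc 8 more to hit its cap of 8 → 31 left.
Ling: +9 to 12 (cap) → 22 left.
Phys takes 12 more to reach its cap of 15 → 10 left.
Give Chem 6 more to hit its cap of 7 → 4 left.
Only 4 left; Psych takes them to reach 4.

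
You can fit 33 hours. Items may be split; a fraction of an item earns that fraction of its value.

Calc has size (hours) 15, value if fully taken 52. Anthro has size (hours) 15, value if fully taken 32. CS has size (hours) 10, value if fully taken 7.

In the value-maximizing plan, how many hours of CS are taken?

3

Best value per unit of size first: Calc 52/15≈3.47, Anthro 32/15≈2.13, CS 7/10≈0.7.
Calc: take in full, 15 hours for value 52 ; 18 left.
Take all of Anthro (15 hours, value 32) ; 3 hours left.
Fill the last 3 hours with part of CS: 3/10 of it earns 2.1.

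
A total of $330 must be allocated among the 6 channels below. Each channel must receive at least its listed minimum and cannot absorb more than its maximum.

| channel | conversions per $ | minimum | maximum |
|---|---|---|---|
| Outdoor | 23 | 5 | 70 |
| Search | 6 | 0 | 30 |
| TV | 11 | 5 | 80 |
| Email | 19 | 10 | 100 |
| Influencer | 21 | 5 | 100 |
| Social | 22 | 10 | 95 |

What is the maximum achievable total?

Meeting every minimum uses 5+0+5+10+5+10 = 35 $, leaving 295.
Highest conversions per $ first: Outdoor 23 > Social 22 > Influencer 21 > Email 19 > TV 11 > Search 6.
Give Outdoor 65 more to hit its cap of 70 ; 230 left.
Social: +85 to 95 (cap) ; 145 left.
Influencer takes 95 more to reach its cap of 100 ; 50 left.
Only 50 left; Email takes them to reach 60.
Total = 23×70 + 11×5 + 19×60 + 21×100 + 22×95 = 6995.

6995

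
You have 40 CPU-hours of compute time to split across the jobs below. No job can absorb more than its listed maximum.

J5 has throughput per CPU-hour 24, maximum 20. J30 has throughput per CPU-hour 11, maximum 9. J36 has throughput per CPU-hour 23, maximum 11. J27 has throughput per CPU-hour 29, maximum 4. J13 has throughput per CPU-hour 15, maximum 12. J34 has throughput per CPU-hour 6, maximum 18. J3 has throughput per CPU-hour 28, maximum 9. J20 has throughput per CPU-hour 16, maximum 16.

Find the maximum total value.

1009

Order the jobs by throughput per CPU-hour: J27 29 > J3 28 > J5 24 > J36 23 > J20 16 > J13 15 > J30 11 > J34 6.
J27: +4 to 4 (cap) — 36 left.
J3 takes 9 to reach its cap of 9 — 27 left.
Give J5 20 to hit its cap of 20 — 7 left.
Only 7 left; J36 takes them to reach 7.
Total = 24×20 + 23×7 + 29×4 + 28×9 = 1009.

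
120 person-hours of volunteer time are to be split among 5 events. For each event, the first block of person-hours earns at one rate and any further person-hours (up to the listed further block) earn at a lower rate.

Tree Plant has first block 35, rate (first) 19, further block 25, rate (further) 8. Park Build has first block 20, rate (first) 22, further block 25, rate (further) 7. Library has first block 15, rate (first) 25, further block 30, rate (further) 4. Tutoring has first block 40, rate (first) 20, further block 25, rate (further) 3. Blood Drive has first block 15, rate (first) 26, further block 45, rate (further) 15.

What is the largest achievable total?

2575

Rank every tier by rate: Blood Drive/first 26 > Library/first 25 > Park Build/first 22 > Tutoring/first 20 > Tree Plant/first 19 > Blood Drive/second 15 > Tree Plant/second 8 > Park Build/second 7 > Library/second 4 > Tutoring/second 3.
Fill Blood Drive first block (15 at 26) — 105 left.
Library first at 25: fill all 15 — 90 left.
Park Build first at 22: fill all 20 — 70 left.
Tutoring/first (20): +40 — 30 left.
Tree Plant/first: +30 of 35 at 19; pool empty.
Total = 26×15 + 25×15 + 22×20 + 20×40 + 19×30 = 2575.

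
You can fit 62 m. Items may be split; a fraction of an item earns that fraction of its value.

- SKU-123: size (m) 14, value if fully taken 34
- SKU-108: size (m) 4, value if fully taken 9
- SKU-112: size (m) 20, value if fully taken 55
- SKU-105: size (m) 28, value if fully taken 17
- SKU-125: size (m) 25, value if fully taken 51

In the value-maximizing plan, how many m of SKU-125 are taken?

24

Best value per unit of size first: SKU-112 55/20≈2.75, SKU-123 34/14≈2.43, SKU-108 9/4≈2.25, SKU-125 51/25≈2.04, SKU-105 17/28≈0.607.
SKU-112: take in full, 20 m for value 55 → 42 left.
All 14 m of SKU-123 fit (value 34) → 28 remain.
All 4 m of SKU-108 fit (value 9) → 24 remain.
Fill the last 24 m with part of SKU-125: 24/25 of it earns 48.96.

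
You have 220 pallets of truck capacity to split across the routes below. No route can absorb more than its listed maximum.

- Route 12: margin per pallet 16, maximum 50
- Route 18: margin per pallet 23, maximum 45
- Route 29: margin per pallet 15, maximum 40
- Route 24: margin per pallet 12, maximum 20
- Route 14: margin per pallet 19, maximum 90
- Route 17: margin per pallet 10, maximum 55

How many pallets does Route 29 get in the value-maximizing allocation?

Highest margin per pallet first: Route 18 23 > Route 14 19 > Route 12 16 > Route 29 15 > Route 24 12 > Route 17 10.
Route 18 takes 45 to reach its cap of 45 → 175 left.
Route 14: +90 to 90 (cap) → 85 left.
Give Route 12 50 to hit its cap of 50 → 35 left.
Route 29: +35 (room for 40) → 35. Pool exhausted.

35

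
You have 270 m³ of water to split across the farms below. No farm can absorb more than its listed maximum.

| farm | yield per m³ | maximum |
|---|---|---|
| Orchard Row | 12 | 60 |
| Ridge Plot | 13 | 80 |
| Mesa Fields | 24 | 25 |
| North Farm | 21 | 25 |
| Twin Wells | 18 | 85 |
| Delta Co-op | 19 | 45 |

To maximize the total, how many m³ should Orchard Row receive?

10

Highest yield per m³ first: Mesa Fields 24 > North Farm 21 > Delta Co-op 19 > Twin Wells 18 > Ridge Plot 13 > Orchard Row 12.
Mesa Fields takes 25 to reach its cap of 25 — 245 left.
Give North Farm 25 to hit its cap of 25 — 220 left.
Delta Co-op takes 45 to reach its cap of 45 — 175 left.
Twin Wells takes 85 to reach its cap of 85 — 90 left.
Ridge Plot takes 80 to reach its cap of 80 — 10 left.
Only 10 left; Orchard Row takes them to reach 10.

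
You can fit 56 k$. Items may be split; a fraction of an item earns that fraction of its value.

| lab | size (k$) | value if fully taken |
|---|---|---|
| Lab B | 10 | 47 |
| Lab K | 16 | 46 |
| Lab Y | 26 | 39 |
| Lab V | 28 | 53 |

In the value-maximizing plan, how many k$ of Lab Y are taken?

2

Rank by value-to-size ratio: Lab B 47/10≈4.7, Lab K 46/16≈2.88, Lab V 53/28≈1.89, Lab Y 39/26≈1.5.
All 10 k$ of Lab B fit (value 47) ; 46 remain.
Lab K: take in full, 16 k$ for value 46 ; 30 left.
Take all of Lab V (28 k$, value 53) ; 2 k$ left.
2 k$ left: a 2/26 share of Lab Y gives 39×2/26 = 3.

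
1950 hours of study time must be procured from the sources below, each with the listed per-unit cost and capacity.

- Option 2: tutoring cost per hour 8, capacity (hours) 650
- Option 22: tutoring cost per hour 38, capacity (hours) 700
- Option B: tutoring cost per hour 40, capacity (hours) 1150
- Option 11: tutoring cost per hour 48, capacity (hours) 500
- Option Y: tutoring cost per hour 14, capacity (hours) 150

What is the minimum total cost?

Fill from the cheapest source first.
Option 2 (8): use full 650 — 1300 hours to go.
Option Y (14): use full 150 — 1150 hours to go.
Option 22 at 38: take all 700 hours — 450 still needed.
Option B (40): take the remaining 450 — done.
Option 11: unused.
Cost = 650×8 + 150×14 + 700×38 + 450×40 = 51900.

51900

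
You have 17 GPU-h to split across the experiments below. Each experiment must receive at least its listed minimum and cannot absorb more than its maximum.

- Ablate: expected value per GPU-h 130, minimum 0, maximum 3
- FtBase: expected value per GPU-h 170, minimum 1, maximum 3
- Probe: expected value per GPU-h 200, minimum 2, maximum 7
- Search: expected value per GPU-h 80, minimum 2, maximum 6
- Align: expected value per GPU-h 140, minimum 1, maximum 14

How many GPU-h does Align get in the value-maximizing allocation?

Meeting every minimum uses 0+1+2+2+1 = 6 GPU-h, leaving 11.
Order the experiments by expected value per GPU-h: Probe 200 > FtBase 170 > Align 140 > Ablate 130 > Search 80.
Give Probe 5 more to hit its cap of 7 → 6 left.
Give FtBase 2 more to hit its cap of 3 → 4 left.
Align: +4 (room for 13) → 5. Pool exhausted.

5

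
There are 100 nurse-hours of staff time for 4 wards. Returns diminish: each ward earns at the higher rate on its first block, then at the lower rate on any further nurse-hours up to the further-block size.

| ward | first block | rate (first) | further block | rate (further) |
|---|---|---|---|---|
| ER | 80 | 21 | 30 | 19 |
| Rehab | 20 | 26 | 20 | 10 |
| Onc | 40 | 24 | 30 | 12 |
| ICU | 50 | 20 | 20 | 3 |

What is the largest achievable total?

2320

Order all 8 blocks by rate: Rehab/T1 26 > Onc/T1 24 > ER/T1 21 > ICU/T1 20 > ER/T2 19 > Onc/T2 12 > Rehab/T2 10 > ICU/T2 3.
Rehab T1 at 26: fill all 20 → 80 left.
Onc/T1 (24): +40 → 40 left.
40 remain; put them into ER T1 at 21.
Total = 26×20 + 24×40 + 21×40 = 2320.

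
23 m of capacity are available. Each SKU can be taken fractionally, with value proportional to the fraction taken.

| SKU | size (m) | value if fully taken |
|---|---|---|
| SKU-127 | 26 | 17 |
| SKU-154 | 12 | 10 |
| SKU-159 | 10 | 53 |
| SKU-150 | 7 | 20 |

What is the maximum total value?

78

Sort by value density: SKU-159 53/10≈5.3, SKU-150 20/7≈2.86, SKU-154 10/12≈0.833, SKU-127 17/26≈0.654.
All 10 m of SKU-159 fit (value 53) — 13 remain.
All 7 m of SKU-150 fit (value 20) — 6 remain.
6 m left: a 6/12 share of SKU-154 gives 10×6/12 = 5.
Total value = 78.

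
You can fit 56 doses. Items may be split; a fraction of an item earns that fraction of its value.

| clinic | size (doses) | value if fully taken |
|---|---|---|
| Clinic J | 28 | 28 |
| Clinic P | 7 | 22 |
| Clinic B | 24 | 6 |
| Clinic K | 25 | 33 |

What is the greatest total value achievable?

79

Sort by value density: Clinic P 22/7≈3.14, Clinic K 33/25≈1.32, Clinic J 28/28≈1, Clinic B 6/24≈0.25.
Take all of Clinic P (7 doses, value 22) ; 49 doses left.
Take all of Clinic K (25 doses, value 33) ; 24 doses left.
24 doses left: a 24/28 share of Clinic J gives 28×24/28 = 24.
Total value = 79.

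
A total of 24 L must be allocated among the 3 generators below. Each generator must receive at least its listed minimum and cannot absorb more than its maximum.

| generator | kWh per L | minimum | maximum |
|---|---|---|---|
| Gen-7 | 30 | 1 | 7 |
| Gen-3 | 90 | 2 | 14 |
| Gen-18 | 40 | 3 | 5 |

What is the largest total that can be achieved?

1610

Meeting every minimum uses 1+2+3 = 6 L, leaving 18.
Order the generators by kWh per L: Gen-3 90 > Gen-18 40 > Gen-7 30.
Give Gen-3 12 more to hit its cap of 14 → 6 left.
Give Gen-18 2 more to hit its cap of 5 → 4 left.
Only 4 left; Gen-7 takes them to reach 5.
Total = 30×5 + 90×14 + 40×5 = 1610.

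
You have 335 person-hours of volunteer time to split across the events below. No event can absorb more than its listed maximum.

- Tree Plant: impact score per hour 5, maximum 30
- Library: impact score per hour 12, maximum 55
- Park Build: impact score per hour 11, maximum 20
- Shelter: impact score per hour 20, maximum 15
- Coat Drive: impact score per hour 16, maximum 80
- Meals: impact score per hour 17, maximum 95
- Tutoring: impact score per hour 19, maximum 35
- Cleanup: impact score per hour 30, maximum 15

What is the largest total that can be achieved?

Order the events by impact score per hour: Cleanup 30 > Shelter 20 > Tutoring 19 > Meals 17 > Coat Drive 16 > Library 12 > Park Build 11 > Tree Plant 5.
Cleanup takes 15 to reach its cap of 15 — 320 left.
Give Shelter 15 to hit its cap of 15 — 305 left.
Give Tutoring 35 to hit its cap of 35 — 270 left.
Meals takes 95 to reach its cap of 95 — 175 left.
Give Coat Drive 80 to hit its cap of 80 — 95 left.
Library: +55 to 55 (cap) — 40 left.
Park Build takes 20 to reach its cap of 20 — 20 left.
Tree Plant has room for 30 but only 20 remain, so it gets 20.
Total = 5×20 + 12×55 + 11×20 + 20×15 + 16×80 + 17×95 + 19×35 + 30×15 = 5290.

5290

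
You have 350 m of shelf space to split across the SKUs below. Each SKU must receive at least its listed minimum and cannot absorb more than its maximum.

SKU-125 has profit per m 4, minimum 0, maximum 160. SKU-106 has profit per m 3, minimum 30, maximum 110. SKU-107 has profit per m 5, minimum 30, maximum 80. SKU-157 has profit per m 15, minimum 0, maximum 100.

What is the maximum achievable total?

2550

Meeting every minimum uses 0+30+30+0 = 60 m, leaving 290.
Highest profit per m first: SKU-157 15 > SKU-107 5 > SKU-125 4 > SKU-106 3.
Give SKU-157 100 more to hit its cap of 100 — 190 left.
SKU-107: +50 to 80 (cap) — 140 left.
SKU-125 has room for 160 more but only 140 remain, so it gets 140.
Total = 4×140 + 3×30 + 5×80 + 15×100 = 2550.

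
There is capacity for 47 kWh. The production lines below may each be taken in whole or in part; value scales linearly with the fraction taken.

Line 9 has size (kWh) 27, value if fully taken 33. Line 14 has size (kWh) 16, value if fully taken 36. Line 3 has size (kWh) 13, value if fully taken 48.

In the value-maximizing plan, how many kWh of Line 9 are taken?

18

Rank by value-to-size ratio: Line 3 48/13≈3.69, Line 14 36/16≈2.25, Line 9 33/27≈1.22.
Line 3: take in full, 13 kWh for value 48 ; 34 left.
Line 14: take in full, 16 kWh for value 36 ; 18 left.
18 kWh left: a 18/27 share of Line 9 gives 33×18/27 = 22.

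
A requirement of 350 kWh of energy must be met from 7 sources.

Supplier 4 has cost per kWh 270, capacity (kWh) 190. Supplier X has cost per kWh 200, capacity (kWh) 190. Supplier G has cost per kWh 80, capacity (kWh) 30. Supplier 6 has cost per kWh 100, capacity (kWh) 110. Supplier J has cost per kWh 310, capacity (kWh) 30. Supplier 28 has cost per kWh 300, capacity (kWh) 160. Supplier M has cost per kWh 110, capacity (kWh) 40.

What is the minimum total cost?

51800

Fill from the cheapest source first.
Supplier G (80): use full 30 ; 320 kWh to go.
Supplier 6 (100): use full 110 ; 210 kWh to go.
Supplier M (110): use full 40 ; 170 kWh to go.
Take 170 from Supplier X at 200 to finish.
Supplier 4, Supplier 28, Supplier J: unused.
Cost = 30×80 + 110×100 + 40×110 + 170×200 = 51800.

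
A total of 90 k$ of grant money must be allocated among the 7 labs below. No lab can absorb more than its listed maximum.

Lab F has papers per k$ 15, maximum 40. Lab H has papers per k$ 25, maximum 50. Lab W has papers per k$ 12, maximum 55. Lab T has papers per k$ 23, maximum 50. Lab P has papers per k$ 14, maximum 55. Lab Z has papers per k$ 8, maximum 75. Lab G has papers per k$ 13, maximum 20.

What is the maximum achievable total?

2170

Highest papers per k$ first: Lab H 25 > Lab T 23 > Lab F 15 > Lab P 14 > Lab G 13 > Lab W 12 > Lab Z 8.
Give Lab H 50 to hit its cap of 50 — 40 left.
Lab T has room for 50 but only 40 remain, so it gets 40.
Total = 25×50 + 23×40 = 2170.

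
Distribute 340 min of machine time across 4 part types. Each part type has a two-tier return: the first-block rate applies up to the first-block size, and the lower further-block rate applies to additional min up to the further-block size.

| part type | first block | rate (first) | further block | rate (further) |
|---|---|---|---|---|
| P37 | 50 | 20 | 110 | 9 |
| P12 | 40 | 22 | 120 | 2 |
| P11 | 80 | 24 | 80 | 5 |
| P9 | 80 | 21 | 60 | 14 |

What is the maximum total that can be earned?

Treat each block as its own option and order by rate: P11/T1 24 > P12/T1 22 > P9/T1 21 > P37/T1 20 > P9/T2 14 > P37/T2 9 > P11/T2 5 > P12/T2 2.
Fill P11 T1 block (80 at 24) — 260 left.
P12 T1 at 22: fill all 40 — 220 left.
Fill P9 T1 block (80 at 21) — 140 left.
P37/T1 (20): +50 — 90 left.
P9 T2 at 14: fill all 60 — 30 left.
P37 T2 at 9: only 30 left, fill 30.
Total = 24×80 + 22×40 + 21×80 + 20×50 + 14×60 + 9×30 = 6590.

6590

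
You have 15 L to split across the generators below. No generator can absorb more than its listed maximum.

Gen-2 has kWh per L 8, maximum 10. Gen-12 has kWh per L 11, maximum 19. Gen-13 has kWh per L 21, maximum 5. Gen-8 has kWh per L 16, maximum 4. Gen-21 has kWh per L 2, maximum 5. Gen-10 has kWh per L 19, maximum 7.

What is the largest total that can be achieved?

286

Order the generators by kWh per L: Gen-13 21 > Gen-10 19 > Gen-8 16 > Gen-12 11 > Gen-2 8 > Gen-21 2.
Gen-13: +5 to 5 (cap) → 10 left.
Gen-10: +7 to 7 (cap) → 3 left.
Gen-8: +3 (room for 4) → 3. Pool exhausted.
Total = 21×5 + 16×3 + 19×7 = 286.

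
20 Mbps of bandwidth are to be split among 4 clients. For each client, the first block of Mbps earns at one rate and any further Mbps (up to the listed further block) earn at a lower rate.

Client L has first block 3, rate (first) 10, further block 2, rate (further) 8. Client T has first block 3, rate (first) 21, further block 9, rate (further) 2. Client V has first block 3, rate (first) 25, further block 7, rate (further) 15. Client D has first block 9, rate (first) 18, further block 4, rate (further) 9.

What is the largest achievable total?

375

Order all 8 blocks by rate: Client V/T1 25 > Client T/T1 21 > Client D/T1 18 > Client V/T2 15 > Client L/T1 10 > Client D/T2 9 > Client L/T2 8 > Client T/T2 2.
Client V/T1 (25): +3 ; 17 left.
Fill Client T T1 block (3 at 21) ; 14 left.
Client D T1 at 18: fill all 9 ; 5 left.
Client V/T2: +5 of 7 at 15; pool empty.
Total = 25×3 + 21×3 + 18×9 + 15×5 = 375.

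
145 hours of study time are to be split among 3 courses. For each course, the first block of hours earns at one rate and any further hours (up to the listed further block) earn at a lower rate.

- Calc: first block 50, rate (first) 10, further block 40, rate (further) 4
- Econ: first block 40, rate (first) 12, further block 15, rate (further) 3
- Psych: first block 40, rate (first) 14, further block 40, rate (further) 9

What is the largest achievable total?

1675

Order all 6 blocks by rate: Psych/tier1 14 > Econ/tier1 12 > Calc/tier1 10 > Psych/tier2 9 > Calc/tier2 4 > Econ/tier2 3.
Psych/tier1 (14): +40 — 105 left.
Econ tier1 at 12: fill all 40 — 65 left.
Fill Calc tier1 block (50 at 10) — 15 left.
Psych/tier2: +15 of 40 at 9; pool empty.
Total = 14×40 + 12×40 + 10×50 + 9×15 = 1675.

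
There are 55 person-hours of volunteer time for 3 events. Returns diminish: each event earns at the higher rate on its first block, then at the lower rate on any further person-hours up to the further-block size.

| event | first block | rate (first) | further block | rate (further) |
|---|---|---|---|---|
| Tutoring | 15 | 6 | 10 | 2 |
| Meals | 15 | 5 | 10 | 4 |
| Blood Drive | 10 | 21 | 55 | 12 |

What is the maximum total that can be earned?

750

Rank every tier by rate: Blood Drive/T1 21 > Blood Drive/T2 12 > Tutoring/T1 6 > Meals/T1 5 > Meals/T2 4 > Tutoring/T2 2.
Fill Blood Drive T1 block (10 at 21) → 45 left.
45 remain; put them into Blood Drive T2 at 12.
Total = 21×10 + 12×45 = 750.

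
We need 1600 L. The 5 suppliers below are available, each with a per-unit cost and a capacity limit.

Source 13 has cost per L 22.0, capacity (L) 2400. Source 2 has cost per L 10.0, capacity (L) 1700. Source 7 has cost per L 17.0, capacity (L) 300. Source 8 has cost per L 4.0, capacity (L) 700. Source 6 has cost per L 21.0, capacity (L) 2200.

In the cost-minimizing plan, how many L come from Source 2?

Fill from the cheapest supplier first.
Source 8 (4.0): use full 700 — 900 L to go.
Source 2 at 10.0: take 900 of its 1700 — requirement met.
Source 7, Source 6, Source 13: unused.

900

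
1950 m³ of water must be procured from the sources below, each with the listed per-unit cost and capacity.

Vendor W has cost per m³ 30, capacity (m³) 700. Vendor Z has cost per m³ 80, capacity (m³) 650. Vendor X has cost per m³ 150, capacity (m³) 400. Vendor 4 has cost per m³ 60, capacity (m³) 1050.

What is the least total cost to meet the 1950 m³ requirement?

100000

Use sources in increasing cost order.
Vendor W (30): use full 700 — 1250 m³ to go.
Vendor 4 at 60: take all 1050 m³ — 200 still needed.
Vendor Z (80): take the remaining 200 — done.
Vendor X: unused.
Cost = 700×30 + 1050×60 + 200×80 = 100000.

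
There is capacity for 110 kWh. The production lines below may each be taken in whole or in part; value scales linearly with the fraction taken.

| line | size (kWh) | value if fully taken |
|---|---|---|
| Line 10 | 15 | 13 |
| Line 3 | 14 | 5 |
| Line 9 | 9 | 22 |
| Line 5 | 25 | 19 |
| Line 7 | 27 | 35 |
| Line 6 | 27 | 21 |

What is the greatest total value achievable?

Best value per unit of size first: Line 9 22/9≈2.44, Line 7 35/27≈1.3, Line 10 13/15≈0.867, Line 6 21/27≈0.778, Line 5 19/25≈0.76, Line 3 5/14≈0.357.
Take all of Line 9 (9 kWh, value 22) — 101 kWh left.
Line 7: take in full, 27 kWh for value 35 — 74 left.
Take all of Line 10 (15 kWh, value 13) — 59 kWh left.
Line 6: take in full, 27 kWh for value 21 — 32 left.
Take all of Line 5 (25 kWh, value 19) — 7 kWh left.
Only 7 kWh remain; take 7/14 of Line 3 for value 5×7/14 = 2.5.
Total value = 112.5.

112.5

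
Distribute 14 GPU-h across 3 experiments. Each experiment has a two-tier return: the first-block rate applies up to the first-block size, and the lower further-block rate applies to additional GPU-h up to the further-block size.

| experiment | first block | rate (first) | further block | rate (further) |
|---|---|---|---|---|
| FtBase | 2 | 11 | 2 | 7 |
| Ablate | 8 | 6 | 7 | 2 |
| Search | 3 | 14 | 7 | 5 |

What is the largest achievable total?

120

Order all 6 blocks by rate: Search/tier1 14 > FtBase/tier1 11 > FtBase/tier2 7 > Ablate/tier1 6 > Search/tier2 5 > Ablate/tier2 2.
Fill Search tier1 block (3 at 14) — 11 left.
Fill FtBase tier1 block (2 at 11) — 9 left.
Fill FtBase tier2 block (2 at 7) — 7 left.
Ablate/tier1: +7 of 8 at 6; pool empty.
Total = 14×3 + 11×2 + 7×2 + 6×7 = 120.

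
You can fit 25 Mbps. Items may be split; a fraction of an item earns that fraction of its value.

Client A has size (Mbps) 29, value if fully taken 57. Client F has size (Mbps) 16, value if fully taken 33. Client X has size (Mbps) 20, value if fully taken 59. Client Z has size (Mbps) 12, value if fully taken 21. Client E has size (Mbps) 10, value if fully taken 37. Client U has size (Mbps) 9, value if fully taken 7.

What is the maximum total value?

81.25

Rank by value-to-size ratio: Client E 37/10≈3.7, Client X 59/20≈2.95, Client F 33/16≈2.06, Client A 57/29≈1.97, Client Z 21/12≈1.75, Client U 7/9≈0.778.
Take all of Client E (10 Mbps, value 37) ; 15 Mbps left.
Only 15 Mbps remain; take 15/20 of Client X for value 59×15/20 = 44.25.
Total value = 81.25.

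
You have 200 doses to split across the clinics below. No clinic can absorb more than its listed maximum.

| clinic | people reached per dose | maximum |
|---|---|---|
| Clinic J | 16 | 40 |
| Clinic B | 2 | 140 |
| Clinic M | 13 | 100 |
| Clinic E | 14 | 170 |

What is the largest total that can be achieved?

Rank by people reached per dose: Clinic J 16 > Clinic E 14 > Clinic M 13 > Clinic B 2.
Give Clinic J 40 to hit its cap of 40 ; 160 left.
Only 160 left; Clinic E takes them to reach 160.
Total = 16×40 + 14×160 = 2880.

2880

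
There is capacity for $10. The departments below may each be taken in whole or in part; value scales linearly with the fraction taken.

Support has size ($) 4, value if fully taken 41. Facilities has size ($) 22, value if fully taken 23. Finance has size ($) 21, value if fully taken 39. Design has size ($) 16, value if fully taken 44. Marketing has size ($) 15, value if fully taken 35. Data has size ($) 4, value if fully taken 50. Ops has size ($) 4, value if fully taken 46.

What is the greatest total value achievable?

Sort by value density: Data 50/4≈12.5, Ops 46/4≈11.5, Support 41/4≈10.2, Design 44/16≈2.75, Marketing 35/15≈2.33, Finance 39/21≈1.86, Facilities 23/22≈1.05.
Data: take in full, 4 $ for value 50 — 6 left.
Ops: take in full, 4 $ for value 46 — 2 left.
Fill the last 2 $ with part of Support: 2/4 of it earns 20.5.
Total value = 116.5.

116.5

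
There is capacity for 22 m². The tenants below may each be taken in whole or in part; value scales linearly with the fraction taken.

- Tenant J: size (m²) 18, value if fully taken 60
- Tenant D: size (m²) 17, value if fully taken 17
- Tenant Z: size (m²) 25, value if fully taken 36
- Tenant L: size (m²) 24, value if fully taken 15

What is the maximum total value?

65.76

Sort by value density: Tenant J 60/18≈3.33, Tenant Z 36/25≈1.44, Tenant D 17/17≈1, Tenant L 15/24≈0.625.
Take all of Tenant J (18 m², value 60) → 4 m² left.
4 m² left: a 4/25 share of Tenant Z gives 36×4/25 = 5.76.
Total value = 65.76.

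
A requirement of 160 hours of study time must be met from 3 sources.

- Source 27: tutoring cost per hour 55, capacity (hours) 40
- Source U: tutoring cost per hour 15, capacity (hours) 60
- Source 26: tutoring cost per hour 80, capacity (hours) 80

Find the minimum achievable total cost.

Fill from the cheapest source first.
Take 60 from Source U at 15 → need 100 more.
Source 27 (55): use full 40 → 60 hours to go.
Source 26 (80): take the remaining 60 → done.
Cost = 60×15 + 40×55 + 60×80 = 7900.

7900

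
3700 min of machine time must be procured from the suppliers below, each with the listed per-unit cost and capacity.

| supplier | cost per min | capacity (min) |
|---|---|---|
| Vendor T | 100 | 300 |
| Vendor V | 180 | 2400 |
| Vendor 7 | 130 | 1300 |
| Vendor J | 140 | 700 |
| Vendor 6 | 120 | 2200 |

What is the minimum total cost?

Fill from the cheapest supplier first.
Vendor T (100): use full 300 ; 3400 min to go.
Vendor 6 (120): use full 2200 ; 1200 min to go.
Take 1200 from Vendor 7 at 130 to finish.
Vendor J, Vendor V: unused.
Cost = 300×100 + 2200×120 + 1200×130 = 450000.

450000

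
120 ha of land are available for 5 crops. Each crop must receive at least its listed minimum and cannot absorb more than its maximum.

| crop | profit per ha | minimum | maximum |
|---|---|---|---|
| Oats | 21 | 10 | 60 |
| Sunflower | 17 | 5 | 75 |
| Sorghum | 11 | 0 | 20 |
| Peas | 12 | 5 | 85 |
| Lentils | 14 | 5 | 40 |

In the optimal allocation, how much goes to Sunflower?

50

Meeting every minimum uses 10+5+0+5+5 = 25 ha, leaving 95.
Highest profit per ha first: Oats 21 > Sunflower 17 > Lentils 14 > Peas 12 > Sorghum 11.
Oats takes 50 more to reach its cap of 60 → 45 left.
Sunflower: +45 (room for 70) → 50. Pool exhausted.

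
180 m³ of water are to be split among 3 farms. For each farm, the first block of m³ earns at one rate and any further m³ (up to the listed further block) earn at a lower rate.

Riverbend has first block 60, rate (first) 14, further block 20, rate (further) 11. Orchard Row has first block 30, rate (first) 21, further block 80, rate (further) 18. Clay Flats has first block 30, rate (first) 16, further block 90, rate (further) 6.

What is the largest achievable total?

3110

Treat each block as its own option and order by rate: Orchard Row/first 21 > Orchard Row/second 18 > Clay Flats/first 16 > Riverbend/first 14 > Riverbend/second 11 > Clay Flats/second 6.
Orchard Row/first (21): +30 ; 150 left.
Orchard Row/second (18): +80 ; 70 left.
Clay Flats first at 16: fill all 30 ; 40 left.
Riverbend first at 14: only 40 left, fill 40.
Total = 21×30 + 18×80 + 16×30 + 14×40 = 3110.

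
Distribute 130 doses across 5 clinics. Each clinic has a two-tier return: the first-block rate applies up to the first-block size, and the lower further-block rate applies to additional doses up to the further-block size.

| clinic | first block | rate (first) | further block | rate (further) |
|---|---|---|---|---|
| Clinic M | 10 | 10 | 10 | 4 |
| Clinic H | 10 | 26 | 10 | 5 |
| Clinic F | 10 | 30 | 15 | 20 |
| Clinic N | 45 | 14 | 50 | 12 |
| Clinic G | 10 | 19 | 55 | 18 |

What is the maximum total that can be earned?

2460

Rank every tier by rate: Clinic F/first 30 > Clinic H/first 26 > Clinic F/second 20 > Clinic G/first 19 > Clinic G/second 18 > Clinic N/first 14 > Clinic N/second 12 > Clinic M/first 10 > Clinic H/second 5 > Clinic M/second 4.
Clinic F/first (30): +10 — 120 left.
Clinic H first at 26: fill all 10 — 110 left.
Clinic F second at 20: fill all 15 — 95 left.
Clinic G first at 19: fill all 10 — 85 left.
Clinic G second at 18: fill all 55 — 30 left.
Clinic N/first: +30 of 45 at 14; pool empty.
Total = 30×10 + 26×10 + 20×15 + 19×10 + 18×55 + 14×30 = 2460.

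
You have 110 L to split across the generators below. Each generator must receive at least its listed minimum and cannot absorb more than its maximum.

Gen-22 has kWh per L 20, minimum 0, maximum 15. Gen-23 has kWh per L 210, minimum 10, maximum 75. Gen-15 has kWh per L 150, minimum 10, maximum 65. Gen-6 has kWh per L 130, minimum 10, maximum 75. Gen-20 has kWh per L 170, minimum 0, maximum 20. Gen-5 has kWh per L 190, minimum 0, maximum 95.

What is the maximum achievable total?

21400

Meeting every minimum uses 0+10+10+10+0+0 = 30 L, leaving 80.
Rank by kWh per L: Gen-23 210 > Gen-5 190 > Gen-20 170 > Gen-15 150 > Gen-6 130 > Gen-22 20.
Gen-23 takes 65 more to reach its cap of 75 — 15 left.
Only 15 left; Gen-5 takes them to reach 15.
Total = 210×75 + 150×10 + 130×10 + 190×15 = 21400.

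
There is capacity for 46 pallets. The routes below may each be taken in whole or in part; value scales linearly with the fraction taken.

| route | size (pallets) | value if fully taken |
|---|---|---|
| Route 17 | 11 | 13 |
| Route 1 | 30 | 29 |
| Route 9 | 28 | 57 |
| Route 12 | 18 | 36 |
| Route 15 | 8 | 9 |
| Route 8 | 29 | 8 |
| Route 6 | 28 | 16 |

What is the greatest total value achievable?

Rank by value-to-size ratio: Route 9 57/28≈2.04, Route 12 36/18≈2, Route 17 13/11≈1.18, Route 15 9/8≈1.12, Route 1 29/30≈0.967, Route 6 16/28≈0.571, Route 8 8/29≈0.276.
All 28 pallets of Route 9 fit (value 57) ; 18 remain.
All 18 pallets of Route 12 fit (value 36) ; 0 remain.
Total value = 93.

93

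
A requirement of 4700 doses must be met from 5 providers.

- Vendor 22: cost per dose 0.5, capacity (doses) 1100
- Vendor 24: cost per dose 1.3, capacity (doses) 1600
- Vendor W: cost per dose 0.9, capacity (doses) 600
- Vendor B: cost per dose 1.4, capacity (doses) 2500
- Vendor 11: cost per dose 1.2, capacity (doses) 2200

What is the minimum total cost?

Cheapest first:
Vendor 22 (0.5): use full 1100 — 3600 doses to go.
Vendor W (0.9): use full 600 — 3000 doses to go.
Vendor 11 (1.2): use full 2200 — 800 doses to go.
Take 800 from Vendor 24 at 1.3 to finish.
Vendor B: unused.
Cost = 1100×0.5 + 600×0.9 + 2200×1.2 + 800×1.3 = 4770.

4770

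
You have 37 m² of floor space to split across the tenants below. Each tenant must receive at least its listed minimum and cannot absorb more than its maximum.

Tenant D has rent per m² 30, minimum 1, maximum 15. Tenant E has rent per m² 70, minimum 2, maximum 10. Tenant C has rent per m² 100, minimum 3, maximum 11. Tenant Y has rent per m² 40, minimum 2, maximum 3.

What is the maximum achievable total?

Meeting every minimum uses 1+2+3+2 = 8 m², leaving 29.
Order the tenants by rent per m²: Tenant C 100 > Tenant E 70 > Tenant Y 40 > Tenant D 30.
Give Tenant C 8 more to hit its cap of 11 → 21 left.
Tenant E: +8 to 10 (cap) → 13 left.
Give Tenant Y 1 more to hit its cap of 3 → 12 left.
Tenant D has room for 14 more but only 12 remain, so it gets 13.
Total = 30×13 + 70×10 + 100×11 + 40×3 = 2310.

2310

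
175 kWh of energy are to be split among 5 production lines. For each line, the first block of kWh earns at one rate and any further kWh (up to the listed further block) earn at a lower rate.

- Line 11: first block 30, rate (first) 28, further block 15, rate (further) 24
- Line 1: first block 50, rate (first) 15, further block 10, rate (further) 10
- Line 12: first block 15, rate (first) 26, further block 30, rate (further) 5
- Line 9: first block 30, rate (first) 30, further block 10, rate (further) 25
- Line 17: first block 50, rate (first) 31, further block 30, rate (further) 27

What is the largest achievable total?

Order all 10 blocks by rate: Line 17/T1 31 > Line 9/T1 30 > Line 11/T1 28 > Line 17/T2 27 > Line 12/T1 26 > Line 9/T2 25 > Line 11/T2 24 > Line 1/T1 15 > Line 1/T2 10 > Line 12/T2 5.
Line 17/T1 (31): +50 ; 125 left.
Fill Line 9 T1 block (30 at 30) ; 95 left.
Fill Line 11 T1 block (30 at 28) ; 65 left.
Line 17/T2 (27): +30 ; 35 left.
Line 12 T1 at 26: fill all 15 ; 20 left.
Line 9 T2 at 25: fill all 10 ; 10 left.
Line 11/T2: +10 of 15 at 24; pool empty.
Total = 31×50 + 30×30 + 28×30 + 27×30 + 26×15 + 25×10 + 24×10 = 4980.

4980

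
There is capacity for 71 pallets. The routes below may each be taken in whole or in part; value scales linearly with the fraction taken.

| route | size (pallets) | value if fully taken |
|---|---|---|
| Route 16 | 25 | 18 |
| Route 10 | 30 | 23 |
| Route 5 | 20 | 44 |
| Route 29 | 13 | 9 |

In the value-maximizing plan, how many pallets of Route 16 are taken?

Sort by value density: Route 5 44/20≈2.2, Route 10 23/30≈0.767, Route 16 18/25≈0.72, Route 29 9/13≈0.692.
Take all of Route 5 (20 pallets, value 44) — 51 pallets left.
Route 10: take in full, 30 pallets for value 23 — 21 left.
Fill the last 21 pallets with part of Route 16: 21/25 of it earns 15.12.

21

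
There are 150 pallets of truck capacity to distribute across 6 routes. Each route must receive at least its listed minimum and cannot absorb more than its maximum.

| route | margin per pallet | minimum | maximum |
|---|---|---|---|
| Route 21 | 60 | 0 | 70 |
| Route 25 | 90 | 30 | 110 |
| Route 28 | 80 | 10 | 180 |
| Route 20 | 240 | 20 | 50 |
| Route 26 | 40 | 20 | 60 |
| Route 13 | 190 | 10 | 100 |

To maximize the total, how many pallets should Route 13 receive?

Meeting every minimum uses 0+30+10+20+20+10 = 90 pallets, leaving 60.
Highest margin per pallet first: Route 20 240 > Route 13 190 > Route 25 90 > Route 28 80 > Route 21 60 > Route 26 40.
Route 20: +30 to 50 (cap) ; 30 left.
Route 13 has room for 90 more but only 30 remain, so it gets 40.

40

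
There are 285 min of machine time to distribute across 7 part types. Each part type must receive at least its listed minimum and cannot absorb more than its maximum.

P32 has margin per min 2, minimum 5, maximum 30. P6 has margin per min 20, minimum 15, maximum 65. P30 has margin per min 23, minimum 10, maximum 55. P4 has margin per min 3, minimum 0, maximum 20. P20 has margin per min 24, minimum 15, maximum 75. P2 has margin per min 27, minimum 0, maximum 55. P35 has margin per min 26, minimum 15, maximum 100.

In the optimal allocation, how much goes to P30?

35

Meeting every minimum uses 5+15+10+0+15+0+15 = 60 min, leaving 225.
Rank by margin per min: P2 27 > P35 26 > P20 24 > P30 23 > P6 20 > P4 3 > P32 2.
Give P2 55 more to hit its cap of 55 ; 170 left.
Give P35 85 more to hit its cap of 100 ; 85 left.
P20 takes 60 more to reach its cap of 75 ; 25 left.
P30: +25 (room for 45) → 35. Pool exhausted.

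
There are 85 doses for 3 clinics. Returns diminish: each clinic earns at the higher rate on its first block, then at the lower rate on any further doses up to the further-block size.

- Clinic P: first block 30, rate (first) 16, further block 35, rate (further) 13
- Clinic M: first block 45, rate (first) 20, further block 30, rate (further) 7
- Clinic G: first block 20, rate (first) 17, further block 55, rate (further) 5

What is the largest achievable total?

1560

Rank every tier by rate: Clinic M/tier1 20 > Clinic G/tier1 17 > Clinic P/tier1 16 > Clinic P/tier2 13 > Clinic M/tier2 7 > Clinic G/tier2 5.
Clinic M/tier1 (20): +45 — 40 left.
Clinic G tier1 at 17: fill all 20 — 20 left.
Clinic P tier1 at 16: only 20 left, fill 20.
Total = 20×45 + 17×20 + 16×20 = 1560.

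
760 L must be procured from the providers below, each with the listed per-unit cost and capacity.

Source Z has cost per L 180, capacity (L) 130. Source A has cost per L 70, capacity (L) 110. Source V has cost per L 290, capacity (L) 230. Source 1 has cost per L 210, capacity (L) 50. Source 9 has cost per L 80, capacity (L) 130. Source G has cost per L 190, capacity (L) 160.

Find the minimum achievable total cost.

134600

Fill from the cheapest provider first.
Take 110 from Source A at 70 — need 650 more.
Source 9 at 80: take all 130 L — 520 still needed.
Take 130 from Source Z at 180 — need 390 more.
Take 160 from Source G at 190 — need 230 more.
Take 50 from Source 1 at 210 — need 180 more.
Source V at 290: take 180 of its 230 — requirement met.
Cost = 110×70 + 130×80 + 130×180 + 160×190 + 50×210 + 180×290 = 134600.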